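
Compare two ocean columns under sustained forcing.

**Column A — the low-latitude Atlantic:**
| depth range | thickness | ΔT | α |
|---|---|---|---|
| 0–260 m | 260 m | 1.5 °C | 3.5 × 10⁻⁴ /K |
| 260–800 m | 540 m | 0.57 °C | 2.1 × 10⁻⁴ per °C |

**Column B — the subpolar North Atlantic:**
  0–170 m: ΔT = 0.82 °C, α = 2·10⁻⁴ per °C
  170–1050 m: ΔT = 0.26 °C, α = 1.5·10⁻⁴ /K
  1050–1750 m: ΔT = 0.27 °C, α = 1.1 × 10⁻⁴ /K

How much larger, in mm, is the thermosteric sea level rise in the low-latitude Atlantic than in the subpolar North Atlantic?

A Layer 1: 3.5×10⁻⁴ × 260 × 1.5 = 0.13650 m
A 2.1×10⁻⁴ × 0.57 × 540 = 0.064638 m
A total: 0.201138 m
B Layer 1: 170 × 2×10⁻⁴ × 0.82 = 0.02788 m
B 170–1050 m: 1.5×10⁻⁴ × 880 × 0.26 = 0.03432 m
B 700 × 1.1×10⁻⁴ × 0.27 = 0.02079 m
B total: 0.08299 m
Difference: 0.201138 − 0.08299 = 0.118148 m

118 mm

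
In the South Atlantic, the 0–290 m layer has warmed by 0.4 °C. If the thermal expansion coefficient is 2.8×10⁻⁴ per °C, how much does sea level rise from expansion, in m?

0.0325 m

Δh = αΔT·H = 2.8×10⁻⁴ × 0.4 × 290 = 0.03248 m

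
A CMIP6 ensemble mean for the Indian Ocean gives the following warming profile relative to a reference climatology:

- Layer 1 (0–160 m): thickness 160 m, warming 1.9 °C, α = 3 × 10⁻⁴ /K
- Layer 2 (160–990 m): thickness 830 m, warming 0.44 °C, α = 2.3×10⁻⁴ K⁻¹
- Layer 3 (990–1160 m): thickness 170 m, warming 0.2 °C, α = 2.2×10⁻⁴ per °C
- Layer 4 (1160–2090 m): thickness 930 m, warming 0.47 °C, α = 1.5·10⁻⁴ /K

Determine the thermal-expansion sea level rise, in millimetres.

Δh ≈ 248 mm

Layer 1: 3×10⁻⁴ × 1.9 × 160 = 0.09120 m
2.3×10⁻⁴ × 830 × 0.44 = 0.083996 m
Layer 3: 0.2 × 2.2×10⁻⁴ × 170 = 0.00748 m
1160–2090 m: 1.5×10⁻⁴ × 0.47 × 930 = 0.065565 m
Δh = 0.09120 + 0.083996 + 0.00748 + 0.065565 = 0.248241 m ≈ 248 mm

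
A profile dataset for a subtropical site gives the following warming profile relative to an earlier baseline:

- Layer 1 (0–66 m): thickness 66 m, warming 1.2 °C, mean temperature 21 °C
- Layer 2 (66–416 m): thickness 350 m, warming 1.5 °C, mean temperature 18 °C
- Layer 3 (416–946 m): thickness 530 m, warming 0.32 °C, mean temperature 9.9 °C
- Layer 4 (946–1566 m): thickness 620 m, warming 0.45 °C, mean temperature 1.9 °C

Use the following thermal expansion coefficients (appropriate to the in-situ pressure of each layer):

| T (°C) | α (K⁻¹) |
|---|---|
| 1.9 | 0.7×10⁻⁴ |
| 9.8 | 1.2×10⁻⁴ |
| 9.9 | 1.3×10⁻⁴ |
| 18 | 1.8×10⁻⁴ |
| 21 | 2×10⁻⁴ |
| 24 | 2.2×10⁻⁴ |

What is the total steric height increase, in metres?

Δh = 0.15 m

Layer 1 at 21 °C → α = 2×10⁻⁴ K⁻¹
Layer 2 at 18 °C → α = 1.8×10⁻⁴ K⁻¹
Layer 3 at 9.9 °C → α = 1.3×10⁻⁴ K⁻¹
Layer 4 at 1.9 °C → α = 0.7×10⁻⁴ K⁻¹
Layer 1: 66 × 1.2 × 2×10⁻⁴ = 0.01584 m
1.5 × 350 × 1.8×10⁻⁴ = 0.09450 m
Layer 3: 0.32 × 530 × 1.3×10⁻⁴ = 0.022048 m
Layer 4: 0.7×10⁻⁴ × 0.45 × 620 = 0.01953 m
Δh = 0.01584 + 0.09450 + 0.022048 + 0.01953 = 0.151918 m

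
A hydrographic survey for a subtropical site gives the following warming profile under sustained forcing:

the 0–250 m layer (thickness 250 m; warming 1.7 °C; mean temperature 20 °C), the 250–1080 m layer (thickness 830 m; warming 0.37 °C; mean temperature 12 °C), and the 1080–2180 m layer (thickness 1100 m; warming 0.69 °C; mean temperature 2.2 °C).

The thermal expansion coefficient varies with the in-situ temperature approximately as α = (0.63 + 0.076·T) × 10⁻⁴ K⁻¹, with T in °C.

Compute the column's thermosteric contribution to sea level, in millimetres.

Layer 1: α = (0.63 + 0.076×20)×10⁻⁴ = 2.15×10⁻⁴ K⁻¹
Layer 2: α = (0.63 + 0.076×12)×10⁻⁴ = 1.542×10⁻⁴ K⁻¹
Layer 3: α = (0.63 + 0.076×2.2)×10⁻⁴ = 0.7972×10⁻⁴ K⁻¹
250 × 1.7 × 2.15×10⁻⁴ = 0.091375 m
Layer 2: 0.37 × 830 × 1.542×10⁻⁴ = 0.04735482 m
1080–2180 m: 1100 × 0.7972×10⁻⁴ × 0.69 = 0.06050748 m
Δh = 0.091375 + 0.04735482 + 0.06050748 = 0.1992373 m

Δh ≈ 200 mm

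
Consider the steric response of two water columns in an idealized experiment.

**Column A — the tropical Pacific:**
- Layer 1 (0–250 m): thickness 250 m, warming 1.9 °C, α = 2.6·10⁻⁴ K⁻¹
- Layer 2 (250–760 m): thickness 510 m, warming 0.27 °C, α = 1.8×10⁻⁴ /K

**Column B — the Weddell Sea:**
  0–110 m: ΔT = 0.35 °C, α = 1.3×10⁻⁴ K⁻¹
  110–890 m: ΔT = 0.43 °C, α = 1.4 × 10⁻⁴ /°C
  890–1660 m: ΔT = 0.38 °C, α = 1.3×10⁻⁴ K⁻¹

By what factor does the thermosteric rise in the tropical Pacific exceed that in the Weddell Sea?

1.65

A Layer 1: 1.9 × 2.6×10⁻⁴ × 250 = 0.12350 m
A 250–760 m: 0.27 × 1.8×10⁻⁴ × 510 = 0.024786 m
A total: 0.148286 m
B 0.35 × 1.3×10⁻⁴ × 110 = 0.005005 m
B 110–890 m: 0.43 × 780 × 1.4×10⁻⁴ = 0.046956 m
B Layer 3: 0.38 × 1.3×10⁻⁴ × 770 = 0.038038 m
B total: 0.089999 m
Ratio: 0.148286 / 0.089999 ≈ 1.648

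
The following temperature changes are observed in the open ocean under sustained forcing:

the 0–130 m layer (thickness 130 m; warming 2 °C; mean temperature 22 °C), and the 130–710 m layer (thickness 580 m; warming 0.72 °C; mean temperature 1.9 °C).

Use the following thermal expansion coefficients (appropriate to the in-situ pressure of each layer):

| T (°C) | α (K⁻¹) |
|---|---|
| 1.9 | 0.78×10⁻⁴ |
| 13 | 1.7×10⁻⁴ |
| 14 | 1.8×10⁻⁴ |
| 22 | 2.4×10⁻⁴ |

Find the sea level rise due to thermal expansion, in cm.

Δh ≈ 9.5 cm

Layer 1 at 22 °C → α = 2.4×10⁻⁴ K⁻¹
Layer 2 at 1.9 °C → α = 0.78×10⁻⁴ K⁻¹
130 × 2 × 2.4×10⁻⁴ = 0.06240 m
0.78×10⁻⁴ × 580 × 0.72 = 0.0325728 m
Δh = 0.06240 + 0.0325728 = 0.0949728 m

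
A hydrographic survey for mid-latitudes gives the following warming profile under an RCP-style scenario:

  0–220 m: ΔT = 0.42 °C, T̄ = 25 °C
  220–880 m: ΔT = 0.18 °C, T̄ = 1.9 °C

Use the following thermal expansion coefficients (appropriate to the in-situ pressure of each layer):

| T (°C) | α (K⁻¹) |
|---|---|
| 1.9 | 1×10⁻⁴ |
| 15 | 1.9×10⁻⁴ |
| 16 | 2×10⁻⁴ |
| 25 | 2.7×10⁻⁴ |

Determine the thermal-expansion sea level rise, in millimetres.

Layer 1 at 25 °C → α = 2.7×10⁻⁴ K⁻¹
Layer 2 at 1.9 °C → α = 1×10⁻⁴ K⁻¹
Layer 1: 220 × 2.7×10⁻⁴ × 0.42 = 0.024948 m
220–880 m: 1×10⁻⁴ × 0.18 × 660 = 0.01188 m
Δh = 0.024948 + 0.01188 = 0.036828 m ≈ 36.8 mm

Δh = 36.8 mm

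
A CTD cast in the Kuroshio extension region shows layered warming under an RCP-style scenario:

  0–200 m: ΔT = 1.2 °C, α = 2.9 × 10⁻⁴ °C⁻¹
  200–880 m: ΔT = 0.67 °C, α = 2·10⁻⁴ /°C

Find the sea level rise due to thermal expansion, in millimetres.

0–200 m: 2.9×10⁻⁴ × 1.2 × 200 = 0.06960 m
200–880 m: 2×10⁻⁴ × 0.67 × 680 = 0.09112 m
Δh = 0.06960 + 0.09112 = 0.16072 m

160 mm of thermosteric rise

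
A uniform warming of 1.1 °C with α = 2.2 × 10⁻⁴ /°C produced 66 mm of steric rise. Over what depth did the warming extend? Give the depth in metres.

H = Δh/(αΔT) = 0.066 / (2.2×10⁻⁴ × 1.1) ≈ 272.7 m

about 273 m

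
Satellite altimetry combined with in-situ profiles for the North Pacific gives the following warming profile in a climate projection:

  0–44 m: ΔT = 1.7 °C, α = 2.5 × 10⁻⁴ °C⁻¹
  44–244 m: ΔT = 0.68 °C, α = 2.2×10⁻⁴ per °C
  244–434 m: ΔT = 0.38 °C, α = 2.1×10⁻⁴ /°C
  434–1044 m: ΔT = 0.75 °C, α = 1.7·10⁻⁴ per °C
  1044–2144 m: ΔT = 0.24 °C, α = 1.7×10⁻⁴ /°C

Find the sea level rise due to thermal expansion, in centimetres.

19 cm of thermosteric rise

Layer 1: 1.7 × 44 × 2.5×10⁻⁴ = 0.01870 m
Layer 2: 0.68 × 2.2×10⁻⁴ × 200 = 0.02992 m
244–434 m: 190 × 2.1×10⁻⁴ × 0.38 = 0.015162 m
434–1044 m: 0.75 × 610 × 1.7×10⁻⁴ = 0.077775 m
Layer 5: 1100 × 0.24 × 1.7×10⁻⁴ = 0.04488 m
Δh = 0.01870 + 0.02992 + 0.015162 + 0.077775 + 0.04488 = 0.186437 m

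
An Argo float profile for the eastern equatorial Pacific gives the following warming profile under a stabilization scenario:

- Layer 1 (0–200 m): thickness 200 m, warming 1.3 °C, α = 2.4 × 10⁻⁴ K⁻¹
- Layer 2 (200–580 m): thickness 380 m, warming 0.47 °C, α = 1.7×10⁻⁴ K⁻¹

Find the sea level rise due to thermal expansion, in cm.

Layer 1: 200 × 1.3 × 2.4×10⁻⁴ = 0.06240 m
380 × 1.7×10⁻⁴ × 0.47 = 0.030362 m
Δh = 0.06240 + 0.030362 = 0.092762 m

Δh = 9.3 cm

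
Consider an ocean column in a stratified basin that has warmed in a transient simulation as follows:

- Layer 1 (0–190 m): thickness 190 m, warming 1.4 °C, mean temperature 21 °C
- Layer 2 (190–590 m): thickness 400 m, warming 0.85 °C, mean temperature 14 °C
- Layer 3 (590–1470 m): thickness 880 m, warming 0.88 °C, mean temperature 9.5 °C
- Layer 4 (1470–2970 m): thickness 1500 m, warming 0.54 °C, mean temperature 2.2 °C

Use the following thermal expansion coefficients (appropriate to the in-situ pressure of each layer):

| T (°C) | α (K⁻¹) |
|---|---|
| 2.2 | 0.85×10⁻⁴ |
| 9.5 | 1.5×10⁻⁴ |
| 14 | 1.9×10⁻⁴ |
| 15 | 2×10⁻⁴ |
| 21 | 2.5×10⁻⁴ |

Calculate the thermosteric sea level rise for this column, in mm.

about 316 mm

Layer 1 at 21 °C → α = 2.5×10⁻⁴ K⁻¹
Layer 2 at 14 °C → α = 1.9×10⁻⁴ K⁻¹
Layer 3 at 9.5 °C → α = 1.5×10⁻⁴ K⁻¹
Layer 4 at 2.2 °C → α = 0.85×10⁻⁴ K⁻¹
0–190 m: 1.4 × 190 × 2.5×10⁻⁴ = 0.06650 m
0.85 × 1.9×10⁻⁴ × 400 = 0.06460 m
Layer 3: 1.5×10⁻⁴ × 880 × 0.88 = 0.11616 m
0.54 × 1500 × 0.85×10⁻⁴ = 0.06885 m
Δh = 0.06650 + 0.06460 + 0.11616 + 0.06885 = 0.31611 m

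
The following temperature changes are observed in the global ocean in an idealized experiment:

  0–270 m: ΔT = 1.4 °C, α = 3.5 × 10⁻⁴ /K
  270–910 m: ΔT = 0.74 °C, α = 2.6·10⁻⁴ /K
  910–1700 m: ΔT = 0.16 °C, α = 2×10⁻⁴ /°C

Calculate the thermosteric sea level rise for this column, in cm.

0–270 m: 270 × 1.4 × 3.5×10⁻⁴ = 0.13230 m
Layer 2: 2.6×10⁻⁴ × 0.74 × 640 = 0.123136 m
910–1700 m: 0.16 × 790 × 2×10⁻⁴ = 0.02528 m
Δh = 0.13230 + 0.123136 + 0.02528 = 0.280716 m

28.1 cm of thermosteric rise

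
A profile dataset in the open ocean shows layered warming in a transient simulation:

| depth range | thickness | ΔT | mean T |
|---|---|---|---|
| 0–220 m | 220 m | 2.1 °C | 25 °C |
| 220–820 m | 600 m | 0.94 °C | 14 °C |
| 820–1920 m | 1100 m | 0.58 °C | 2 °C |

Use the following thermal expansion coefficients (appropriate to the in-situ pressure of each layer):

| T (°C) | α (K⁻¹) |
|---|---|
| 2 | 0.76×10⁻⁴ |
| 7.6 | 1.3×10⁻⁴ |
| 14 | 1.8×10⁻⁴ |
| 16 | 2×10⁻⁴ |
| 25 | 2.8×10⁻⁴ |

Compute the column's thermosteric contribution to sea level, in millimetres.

Layer 1 at 25 °C → α = 2.8×10⁻⁴ K⁻¹
Layer 2 at 14 °C → α = 1.8×10⁻⁴ K⁻¹
Layer 3 at 2 °C → α = 0.76×10⁻⁴ K⁻¹
Layer 1: 2.8×10⁻⁴ × 220 × 2.1 = 0.12936 m
220–820 m: 1.8×10⁻⁴ × 0.94 × 600 = 0.10152 m
820–1920 m: 1100 × 0.58 × 0.76×10⁻⁴ = 0.048488 m
Δh = 0.12936 + 0.10152 + 0.048488 = 0.279368 m

Δh = 279 mm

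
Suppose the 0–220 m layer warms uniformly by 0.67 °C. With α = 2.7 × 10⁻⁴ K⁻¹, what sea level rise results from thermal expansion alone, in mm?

39.8 mm

Δh = αΔT·H = 2.7×10⁻⁴ × 0.67 × 220 = 0.039798 m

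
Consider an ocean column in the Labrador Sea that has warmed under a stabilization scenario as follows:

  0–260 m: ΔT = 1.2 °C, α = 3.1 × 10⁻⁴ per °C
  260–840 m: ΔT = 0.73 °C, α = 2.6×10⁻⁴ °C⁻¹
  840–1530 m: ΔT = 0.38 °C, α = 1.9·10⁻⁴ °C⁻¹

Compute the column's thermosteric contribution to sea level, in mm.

3.1×10⁻⁴ × 260 × 1.2 = 0.09672 m
Layer 2: 580 × 0.73 × 2.6×10⁻⁴ = 0.110084 m
Layer 3: 0.38 × 690 × 1.9×10⁻⁴ = 0.049818 m
Δh = 0.09672 + 0.110084 + 0.049818 = 0.256622 m ≈ 260 mm

Δh ≈ 260 mm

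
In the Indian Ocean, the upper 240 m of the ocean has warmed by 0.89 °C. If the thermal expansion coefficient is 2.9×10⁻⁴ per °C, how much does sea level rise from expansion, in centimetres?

Δh = αΔT·H = 2.9×10⁻⁴ × 0.89 × 240 = 0.061944 m

Δh ≈ 6.19 cm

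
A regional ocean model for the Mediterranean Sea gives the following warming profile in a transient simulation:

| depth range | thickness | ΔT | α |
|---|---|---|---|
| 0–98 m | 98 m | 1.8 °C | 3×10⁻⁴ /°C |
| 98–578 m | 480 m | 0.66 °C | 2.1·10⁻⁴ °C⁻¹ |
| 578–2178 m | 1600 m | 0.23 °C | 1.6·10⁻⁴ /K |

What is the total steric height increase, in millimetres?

about 178 mm

0–98 m: 98 × 1.8 × 3×10⁻⁴ = 0.05292 m
0.66 × 2.1×10⁻⁴ × 480 = 0.066528 m
1.6×10⁻⁴ × 1600 × 0.23 = 0.05888 m
Δh = 0.05292 + 0.066528 + 0.05888 = 0.178328 m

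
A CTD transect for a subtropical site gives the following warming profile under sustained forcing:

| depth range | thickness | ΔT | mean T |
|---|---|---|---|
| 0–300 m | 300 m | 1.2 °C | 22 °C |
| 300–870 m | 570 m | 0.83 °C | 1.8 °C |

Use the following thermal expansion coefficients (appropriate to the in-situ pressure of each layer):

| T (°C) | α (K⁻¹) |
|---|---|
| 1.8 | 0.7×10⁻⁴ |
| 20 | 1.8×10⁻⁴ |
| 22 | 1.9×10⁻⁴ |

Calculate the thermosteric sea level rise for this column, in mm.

Δh ≈ 102 mm

Layer 1 at 22 °C → α = 1.9×10⁻⁴ K⁻¹
Layer 2 at 1.8 °C → α = 0.7×10⁻⁴ K⁻¹
Layer 1: 1.2 × 300 × 1.9×10⁻⁴ = 0.06840 m
0.83 × 570 × 0.7×10⁻⁴ = 0.033117 m
Δh = 0.06840 + 0.033117 = 0.101517 m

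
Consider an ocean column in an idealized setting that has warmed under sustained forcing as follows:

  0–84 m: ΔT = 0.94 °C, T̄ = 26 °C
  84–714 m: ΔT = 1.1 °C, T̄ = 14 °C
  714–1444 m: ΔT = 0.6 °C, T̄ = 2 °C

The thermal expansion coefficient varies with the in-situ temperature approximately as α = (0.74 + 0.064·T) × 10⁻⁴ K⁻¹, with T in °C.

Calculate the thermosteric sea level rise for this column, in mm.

Layer 1: α = (0.74 + 0.064×26)×10⁻⁴ = 2.404×10⁻⁴ K⁻¹
Layer 2: α = (0.74 + 0.064×14)×10⁻⁴ = 1.636×10⁻⁴ K⁻¹
Layer 3: α = (0.74 + 0.064×2)×10⁻⁴ = 0.868×10⁻⁴ K⁻¹
0–84 m: 2.404×10⁻⁴ × 84 × 0.94 = 0.018981984 m
84–714 m: 1.636×10⁻⁴ × 630 × 1.1 = 0.1133748 m
714–1444 m: 0.6 × 0.868×10⁻⁴ × 730 = 0.0380184 m
Δh = 0.018981984 + 0.1133748 + 0.0380184 = 0.170375184 m ≈ 170 mm

170 mm of thermosteric rise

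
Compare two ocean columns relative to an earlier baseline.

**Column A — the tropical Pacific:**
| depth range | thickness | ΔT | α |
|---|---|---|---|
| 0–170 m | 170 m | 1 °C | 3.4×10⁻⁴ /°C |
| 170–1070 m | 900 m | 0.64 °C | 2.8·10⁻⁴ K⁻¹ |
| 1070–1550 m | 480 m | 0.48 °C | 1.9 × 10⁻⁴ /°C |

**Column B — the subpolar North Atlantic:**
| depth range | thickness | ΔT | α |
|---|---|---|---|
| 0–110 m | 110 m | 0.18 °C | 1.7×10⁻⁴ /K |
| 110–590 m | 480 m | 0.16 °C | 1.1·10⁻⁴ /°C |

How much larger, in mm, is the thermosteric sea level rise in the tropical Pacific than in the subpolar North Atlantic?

A 170 × 3.4×10⁻⁴ × 1 = 0.05780 m
A 170–1070 m: 0.64 × 2.8×10⁻⁴ × 900 = 0.16128 m
A Layer 3: 0.48 × 1.9×10⁻⁴ × 480 = 0.043776 m
A total: 0.262856 m
B 0.18 × 1.7×10⁻⁴ × 110 = 0.003366 m
B Layer 2: 1.1×10⁻⁴ × 0.16 × 480 = 0.008448 m
B total: 0.011814 m
Difference: 0.262856 − 0.011814 = 0.251042 m

Δh_A − Δh_B ≈ 251 mm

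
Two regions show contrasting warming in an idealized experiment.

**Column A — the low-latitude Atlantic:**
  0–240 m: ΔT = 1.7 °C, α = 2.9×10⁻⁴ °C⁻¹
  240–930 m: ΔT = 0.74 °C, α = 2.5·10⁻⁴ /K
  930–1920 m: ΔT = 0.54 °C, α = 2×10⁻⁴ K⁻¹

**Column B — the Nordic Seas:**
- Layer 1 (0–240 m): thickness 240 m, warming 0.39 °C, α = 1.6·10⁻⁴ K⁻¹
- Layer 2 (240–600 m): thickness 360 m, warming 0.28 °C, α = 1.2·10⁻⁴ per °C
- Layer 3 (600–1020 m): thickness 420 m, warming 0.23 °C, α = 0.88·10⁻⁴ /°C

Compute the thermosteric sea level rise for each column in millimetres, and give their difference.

A: 350 mm; B: 36 mm; difference 320 mm

A Layer 1: 240 × 1.7 × 2.9×10⁻⁴ = 0.11832 m
A 0.74 × 690 × 2.5×10⁻⁴ = 0.12765 m
A Layer 3: 2×10⁻⁴ × 990 × 0.54 = 0.10692 m
A total: 0.35289 m
B Layer 1: 0.39 × 1.6×10⁻⁴ × 240 = 0.014976 m
B Layer 2: 1.2×10⁻⁴ × 360 × 0.28 = 0.012096 m
B 600–1020 m: 0.88×10⁻⁴ × 0.23 × 420 = 0.0085008 m
B total: 0.0355728 m
Difference: 0.35289 − 0.0355728 = 0.3173172 m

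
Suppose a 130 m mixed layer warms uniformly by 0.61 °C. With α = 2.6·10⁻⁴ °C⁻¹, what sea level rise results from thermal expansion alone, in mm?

Δh = αΔT·H = 2.6×10⁻⁴ × 0.61 × 130 = 0.020618 m

Δh = 20.6 mm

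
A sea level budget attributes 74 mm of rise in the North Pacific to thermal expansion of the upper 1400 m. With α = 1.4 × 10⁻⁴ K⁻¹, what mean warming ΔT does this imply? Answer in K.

about 0.38 K

ΔT = Δh/(αH) = 0.074 / (1.4×10⁻⁴ × 1400) ≈ 0.3776 K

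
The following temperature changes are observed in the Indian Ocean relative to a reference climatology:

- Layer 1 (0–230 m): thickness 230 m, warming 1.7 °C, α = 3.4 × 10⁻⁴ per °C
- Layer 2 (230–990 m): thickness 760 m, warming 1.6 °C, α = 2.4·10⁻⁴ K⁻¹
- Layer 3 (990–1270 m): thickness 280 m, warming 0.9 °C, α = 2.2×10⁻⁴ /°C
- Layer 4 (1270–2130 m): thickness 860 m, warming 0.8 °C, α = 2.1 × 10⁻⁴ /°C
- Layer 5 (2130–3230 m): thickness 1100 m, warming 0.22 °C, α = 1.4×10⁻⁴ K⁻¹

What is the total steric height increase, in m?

0–230 m: 3.4×10⁻⁴ × 1.7 × 230 = 0.13294 m
230–990 m: 760 × 2.4×10⁻⁴ × 1.6 = 0.29184 m
990–1270 m: 0.9 × 2.2×10⁻⁴ × 280 = 0.05544 m
0.8 × 2.1×10⁻⁴ × 860 = 0.14448 m
Layer 5: 1.4×10⁻⁴ × 1100 × 0.22 = 0.03388 m
Δh = 0.13294 + 0.29184 + 0.05544 + 0.14448 + 0.03388 = 0.65858 m

Δh ≈ 0.659 m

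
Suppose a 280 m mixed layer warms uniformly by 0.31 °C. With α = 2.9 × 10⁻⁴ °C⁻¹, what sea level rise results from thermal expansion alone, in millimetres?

Δh = αΔT·H = 2.9×10⁻⁴ × 0.31 × 280 = 0.025172 m

25.2 mm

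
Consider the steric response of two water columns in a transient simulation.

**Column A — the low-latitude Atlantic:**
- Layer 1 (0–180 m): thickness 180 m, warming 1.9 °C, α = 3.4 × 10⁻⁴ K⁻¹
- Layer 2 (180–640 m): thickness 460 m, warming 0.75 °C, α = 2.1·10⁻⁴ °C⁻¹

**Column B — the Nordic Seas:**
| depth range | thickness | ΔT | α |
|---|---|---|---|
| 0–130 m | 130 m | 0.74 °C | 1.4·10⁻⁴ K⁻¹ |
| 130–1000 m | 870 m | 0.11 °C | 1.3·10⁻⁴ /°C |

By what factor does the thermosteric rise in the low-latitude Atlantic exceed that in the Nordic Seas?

a factor of 7.3

A 0–180 m: 3.4×10⁻⁴ × 180 × 1.9 = 0.11628 m
A 180–640 m: 2.1×10⁻⁴ × 0.75 × 460 = 0.07245 m
A total: 0.18873 m
B 0–130 m: 1.4×10⁻⁴ × 0.74 × 130 = 0.013468 m
B Layer 2: 0.11 × 870 × 1.3×10⁻⁴ = 0.012441 m
B total: 0.025909 m
Ratio: 0.18873 / 0.025909 ≈ 7.284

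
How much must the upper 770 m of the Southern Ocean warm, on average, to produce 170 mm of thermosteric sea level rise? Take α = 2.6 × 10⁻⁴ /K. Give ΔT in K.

0.849 K

ΔT = Δh/(αH) = 0.17 / (2.6×10⁻⁴ × 770) ≈ 0.8492 K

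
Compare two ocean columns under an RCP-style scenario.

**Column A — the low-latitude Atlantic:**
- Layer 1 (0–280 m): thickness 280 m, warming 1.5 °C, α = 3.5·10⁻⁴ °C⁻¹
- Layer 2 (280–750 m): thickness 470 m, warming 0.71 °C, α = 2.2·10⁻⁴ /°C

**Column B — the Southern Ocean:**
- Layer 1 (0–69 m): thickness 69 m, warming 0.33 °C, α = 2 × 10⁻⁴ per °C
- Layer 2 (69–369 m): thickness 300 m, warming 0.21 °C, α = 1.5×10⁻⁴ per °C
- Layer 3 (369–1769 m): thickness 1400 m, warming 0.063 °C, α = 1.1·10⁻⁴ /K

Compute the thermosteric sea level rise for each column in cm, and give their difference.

A Layer 1: 3.5×10⁻⁴ × 1.5 × 280 = 0.14700 m
A Layer 2: 470 × 0.71 × 2.2×10⁻⁴ = 0.073414 m
A total: 0.220414 m
B 0–69 m: 0.33 × 69 × 2×10⁻⁴ = 0.004554 m
B Layer 2: 1.5×10⁻⁴ × 0.21 × 300 = 0.00945 m
B 0.063 × 1.1×10⁻⁴ × 1400 = 0.009702 m
B total: 0.023706 m
Difference: 0.220414 − 0.023706 = 0.196708 m

A: 22 cm; B: 2.4 cm; difference 20 cm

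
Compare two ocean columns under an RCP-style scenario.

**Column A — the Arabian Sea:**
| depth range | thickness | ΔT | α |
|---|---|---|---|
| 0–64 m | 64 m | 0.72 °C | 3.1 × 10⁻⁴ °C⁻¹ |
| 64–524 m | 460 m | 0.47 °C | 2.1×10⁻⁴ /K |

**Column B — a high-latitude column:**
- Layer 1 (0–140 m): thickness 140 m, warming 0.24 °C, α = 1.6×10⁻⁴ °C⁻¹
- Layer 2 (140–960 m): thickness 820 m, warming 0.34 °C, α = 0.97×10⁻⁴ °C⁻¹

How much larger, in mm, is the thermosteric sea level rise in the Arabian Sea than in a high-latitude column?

A 0–64 m: 3.1×10⁻⁴ × 0.72 × 64 = 0.0142848 m
A 460 × 2.1×10⁻⁴ × 0.47 = 0.045402 m
A total: 0.0596868 m
B Layer 1: 140 × 0.24 × 1.6×10⁻⁴ = 0.005376 m
B 140–960 m: 0.97×10⁻⁴ × 820 × 0.34 = 0.0270436 m
B total: 0.0324196 m
Difference: 0.0596868 − 0.0324196 = 0.0272672 m

27 mm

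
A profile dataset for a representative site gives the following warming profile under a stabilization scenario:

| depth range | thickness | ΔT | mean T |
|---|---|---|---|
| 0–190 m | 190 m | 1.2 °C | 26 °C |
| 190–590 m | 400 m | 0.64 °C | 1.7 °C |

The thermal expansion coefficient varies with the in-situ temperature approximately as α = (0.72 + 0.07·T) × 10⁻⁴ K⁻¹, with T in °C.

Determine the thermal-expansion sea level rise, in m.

Layer 1: α = (0.72 + 0.07×26)×10⁻⁴ = 2.54×10⁻⁴ K⁻¹
Layer 2: α = (0.72 + 0.07×1.7)×10⁻⁴ = 0.839×10⁻⁴ K⁻¹
Layer 1: 1.2 × 190 × 2.54×10⁻⁴ = 0.057912 m
0.64 × 0.839×10⁻⁴ × 400 = 0.0214784 m
Δh = 0.057912 + 0.0214784 = 0.0793904 m

Δh ≈ 0.0794 m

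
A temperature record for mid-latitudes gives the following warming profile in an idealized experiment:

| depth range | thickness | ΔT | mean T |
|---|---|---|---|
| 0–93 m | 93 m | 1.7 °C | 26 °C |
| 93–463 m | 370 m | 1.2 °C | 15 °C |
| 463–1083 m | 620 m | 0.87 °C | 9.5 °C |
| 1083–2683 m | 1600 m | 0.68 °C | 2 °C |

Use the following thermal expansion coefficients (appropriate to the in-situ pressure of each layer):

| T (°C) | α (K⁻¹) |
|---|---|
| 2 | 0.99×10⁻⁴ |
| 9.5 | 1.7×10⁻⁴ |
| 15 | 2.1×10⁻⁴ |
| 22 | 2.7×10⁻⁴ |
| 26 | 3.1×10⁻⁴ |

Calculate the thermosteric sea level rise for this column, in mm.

342 mm of thermosteric rise

Layer 1 at 26 °C → α = 3.1×10⁻⁴ K⁻¹
Layer 2 at 15 °C → α = 2.1×10⁻⁴ K⁻¹
Layer 3 at 9.5 °C → α = 1.7×10⁻⁴ K⁻¹
Layer 4 at 2 °C → α = 0.99×10⁻⁴ K⁻¹
Layer 1: 93 × 1.7 × 3.1×10⁻⁴ = 0.049011 m
1.2 × 370 × 2.1×10⁻⁴ = 0.09324 m
Layer 3: 0.87 × 620 × 1.7×10⁻⁴ = 0.091698 m
1083–2683 m: 0.99×10⁻⁴ × 1600 × 0.68 = 0.107712 m
Δh = 0.049011 + 0.09324 + 0.091698 + 0.107712 = 0.341661 m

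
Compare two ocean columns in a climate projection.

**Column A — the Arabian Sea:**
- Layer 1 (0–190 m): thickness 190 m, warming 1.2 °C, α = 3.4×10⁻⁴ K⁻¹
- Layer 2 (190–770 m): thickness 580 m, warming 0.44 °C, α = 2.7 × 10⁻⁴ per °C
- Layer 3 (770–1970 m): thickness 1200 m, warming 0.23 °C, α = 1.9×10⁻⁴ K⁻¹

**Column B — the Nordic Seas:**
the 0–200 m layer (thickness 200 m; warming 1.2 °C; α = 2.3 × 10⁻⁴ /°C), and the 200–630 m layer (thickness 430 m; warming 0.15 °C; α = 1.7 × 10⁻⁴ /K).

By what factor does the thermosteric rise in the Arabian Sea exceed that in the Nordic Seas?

A Layer 1: 1.2 × 190 × 3.4×10⁻⁴ = 0.07752 m
A Layer 2: 2.7×10⁻⁴ × 580 × 0.44 = 0.068904 m
A 1200 × 1.9×10⁻⁴ × 0.23 = 0.05244 m
A total: 0.198864 m
B Layer 1: 2.3×10⁻⁴ × 200 × 1.2 = 0.05520 m
B 200–630 m: 0.15 × 1.7×10⁻⁴ × 430 = 0.010965 m
B total: 0.066165 m
Ratio: 0.198864 / 0.066165 ≈ 3.006

a factor of 3.01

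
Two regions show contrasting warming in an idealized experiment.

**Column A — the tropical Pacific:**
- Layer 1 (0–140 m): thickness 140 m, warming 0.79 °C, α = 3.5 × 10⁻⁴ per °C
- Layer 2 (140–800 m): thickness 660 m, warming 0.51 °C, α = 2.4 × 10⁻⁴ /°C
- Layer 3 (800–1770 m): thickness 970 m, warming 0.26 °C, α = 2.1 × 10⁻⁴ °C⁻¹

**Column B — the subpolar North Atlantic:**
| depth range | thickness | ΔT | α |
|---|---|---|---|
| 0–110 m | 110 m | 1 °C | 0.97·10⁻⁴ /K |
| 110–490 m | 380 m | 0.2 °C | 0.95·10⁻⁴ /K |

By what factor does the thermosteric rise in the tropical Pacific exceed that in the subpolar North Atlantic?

A Layer 1: 140 × 0.79 × 3.5×10⁻⁴ = 0.03871 m
A Layer 2: 660 × 2.4×10⁻⁴ × 0.51 = 0.080784 m
A Layer 3: 0.26 × 970 × 2.1×10⁻⁴ = 0.052962 m
A total: 0.172456 m
B 0–110 m: 1 × 0.97×10⁻⁴ × 110 = 0.01067 m
B 380 × 0.95×10⁻⁴ × 0.2 = 0.00722 m
B total: 0.01789 m
Ratio: 0.172456 / 0.01789 ≈ 9.640

a factor of 9.64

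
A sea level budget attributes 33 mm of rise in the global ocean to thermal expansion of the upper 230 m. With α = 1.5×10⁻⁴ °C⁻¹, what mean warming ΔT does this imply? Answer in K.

ΔT = Δh/(αH) = 0.033 / (1.5×10⁻⁴ × 230) ≈ 0.9565 K

ΔT ≈ 0.96 K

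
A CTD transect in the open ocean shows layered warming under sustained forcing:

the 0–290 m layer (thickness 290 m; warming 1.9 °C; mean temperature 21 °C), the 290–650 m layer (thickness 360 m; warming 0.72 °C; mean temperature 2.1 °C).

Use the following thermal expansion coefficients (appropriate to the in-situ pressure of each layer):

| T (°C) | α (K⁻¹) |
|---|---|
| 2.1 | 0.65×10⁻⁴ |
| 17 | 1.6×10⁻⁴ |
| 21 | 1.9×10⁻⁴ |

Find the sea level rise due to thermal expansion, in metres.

0.12 m of thermosteric rise

Layer 1 at 21 °C → α = 1.9×10⁻⁴ K⁻¹
Layer 2 at 2.1 °C → α = 0.65×10⁻⁴ K⁻¹
Layer 1: 1.9×10⁻⁴ × 290 × 1.9 = 0.10469 m
0.65×10⁻⁴ × 0.72 × 360 = 0.016848 m
Δh = 0.10469 + 0.016848 = 0.121538 m ≈ 0.12 m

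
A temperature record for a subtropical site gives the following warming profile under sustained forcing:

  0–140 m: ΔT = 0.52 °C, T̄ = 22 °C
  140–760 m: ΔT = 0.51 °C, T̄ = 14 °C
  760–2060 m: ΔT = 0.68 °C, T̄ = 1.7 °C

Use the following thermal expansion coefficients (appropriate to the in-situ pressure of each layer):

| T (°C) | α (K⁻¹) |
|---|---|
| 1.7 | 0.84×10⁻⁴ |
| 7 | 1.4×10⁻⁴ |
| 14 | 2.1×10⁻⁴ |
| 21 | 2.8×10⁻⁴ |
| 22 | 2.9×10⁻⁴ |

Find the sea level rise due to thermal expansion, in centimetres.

Δh ≈ 16 cm

Layer 1 at 22 °C → α = 2.9×10⁻⁴ K⁻¹
Layer 2 at 14 °C → α = 2.1×10⁻⁴ K⁻¹
Layer 3 at 1.7 °C → α = 0.84×10⁻⁴ K⁻¹
0–140 m: 2.9×10⁻⁴ × 140 × 0.52 = 0.021112 m
0.51 × 620 × 2.1×10⁻⁴ = 0.066402 m
0.84×10⁻⁴ × 0.68 × 1300 = 0.074256 m
Δh = 0.021112 + 0.066402 + 0.074256 = 0.16177 m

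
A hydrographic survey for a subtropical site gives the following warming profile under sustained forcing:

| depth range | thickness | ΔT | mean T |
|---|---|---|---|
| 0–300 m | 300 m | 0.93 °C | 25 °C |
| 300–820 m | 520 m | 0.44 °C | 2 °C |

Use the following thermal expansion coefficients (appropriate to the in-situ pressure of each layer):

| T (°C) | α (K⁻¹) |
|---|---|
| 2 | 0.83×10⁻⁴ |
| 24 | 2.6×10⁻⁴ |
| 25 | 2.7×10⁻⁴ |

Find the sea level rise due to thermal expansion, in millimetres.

about 94 mm

Layer 1 at 25 °C → α = 2.7×10⁻⁴ K⁻¹
Layer 2 at 2 °C → α = 0.83×10⁻⁴ K⁻¹
Layer 1: 300 × 2.7×10⁻⁴ × 0.93 = 0.07533 m
300–820 m: 0.83×10⁻⁴ × 520 × 0.44 = 0.0189904 m
Δh = 0.07533 + 0.0189904 = 0.0943204 m ≈ 94 mm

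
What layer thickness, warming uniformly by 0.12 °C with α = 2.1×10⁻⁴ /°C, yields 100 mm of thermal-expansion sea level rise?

H = Δh/(αΔT) = 0.1 / (2.1×10⁻⁴ × 0.12) ≈ 3968 m

3970 m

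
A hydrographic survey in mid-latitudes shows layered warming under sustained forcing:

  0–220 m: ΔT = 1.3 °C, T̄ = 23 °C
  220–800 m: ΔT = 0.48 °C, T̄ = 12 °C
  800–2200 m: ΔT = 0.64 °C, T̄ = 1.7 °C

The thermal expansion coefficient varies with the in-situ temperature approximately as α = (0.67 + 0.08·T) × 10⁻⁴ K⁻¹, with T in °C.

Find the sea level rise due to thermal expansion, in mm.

about 190 mm

Layer 1: α = (0.67 + 0.08×23)×10⁻⁴ = 2.51×10⁻⁴ K⁻¹
Layer 2: α = (0.67 + 0.08×12)×10⁻⁴ = 1.63×10⁻⁴ K⁻¹
Layer 3: α = (0.67 + 0.08×1.7)×10⁻⁴ = 0.806×10⁻⁴ K⁻¹
Layer 1: 1.3 × 220 × 2.51×10⁻⁴ = 0.071786 m
580 × 1.63×10⁻⁴ × 0.48 = 0.0453792 m
800–2200 m: 0.806×10⁻⁴ × 1400 × 0.64 = 0.0722176 m
Δh = 0.071786 + 0.0453792 + 0.0722176 = 0.1893828 m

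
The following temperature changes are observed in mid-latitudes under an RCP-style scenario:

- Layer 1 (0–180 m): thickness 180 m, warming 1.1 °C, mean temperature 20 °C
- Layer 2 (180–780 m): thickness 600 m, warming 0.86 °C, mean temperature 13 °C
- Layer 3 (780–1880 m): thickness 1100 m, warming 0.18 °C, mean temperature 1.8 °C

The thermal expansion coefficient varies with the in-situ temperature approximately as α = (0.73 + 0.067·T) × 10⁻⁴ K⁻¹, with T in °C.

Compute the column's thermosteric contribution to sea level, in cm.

Layer 1: α = (0.73 + 0.067×20)×10⁻⁴ = 2.07×10⁻⁴ K⁻¹
Layer 2: α = (0.73 + 0.067×13)×10⁻⁴ = 1.601×10⁻⁴ K⁻¹
Layer 3: α = (0.73 + 0.067×1.8)×10⁻⁴ = 0.8506×10⁻⁴ K⁻¹
Layer 1: 1.1 × 2.07×10⁻⁴ × 180 = 0.040986 m
180–780 m: 0.86 × 1.601×10⁻⁴ × 600 = 0.0826116 m
780–1880 m: 0.18 × 0.8506×10⁻⁴ × 1100 = 0.01684188 m
Δh = 0.040986 + 0.0826116 + 0.01684188 = 0.14043948 m ≈ 14.0 cm

14.0 cm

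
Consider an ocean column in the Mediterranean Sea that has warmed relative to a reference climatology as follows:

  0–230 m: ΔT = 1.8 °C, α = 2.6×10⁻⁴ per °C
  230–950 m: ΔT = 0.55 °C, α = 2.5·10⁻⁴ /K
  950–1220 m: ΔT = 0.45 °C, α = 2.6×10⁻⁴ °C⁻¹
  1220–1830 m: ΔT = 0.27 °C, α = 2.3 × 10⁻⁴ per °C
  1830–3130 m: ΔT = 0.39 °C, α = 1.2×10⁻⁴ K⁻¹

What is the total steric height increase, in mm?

Layer 1: 1.8 × 2.6×10⁻⁴ × 230 = 0.10764 m
230–950 m: 720 × 0.55 × 2.5×10⁻⁴ = 0.09900 m
270 × 2.6×10⁻⁴ × 0.45 = 0.03159 m
Layer 4: 0.27 × 610 × 2.3×10⁻⁴ = 0.037881 m
1830–3130 m: 1.2×10⁻⁴ × 0.39 × 1300 = 0.06084 m
Δh = 0.10764 + 0.09900 + 0.03159 + 0.037881 + 0.06084 = 0.336951 m ≈ 337 mm

about 337 mm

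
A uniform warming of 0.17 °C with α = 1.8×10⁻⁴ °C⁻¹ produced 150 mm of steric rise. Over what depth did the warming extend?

4900 m

H = Δh/(αΔT) = 0.15 / (1.8×10⁻⁴ × 0.17) ≈ 4902 m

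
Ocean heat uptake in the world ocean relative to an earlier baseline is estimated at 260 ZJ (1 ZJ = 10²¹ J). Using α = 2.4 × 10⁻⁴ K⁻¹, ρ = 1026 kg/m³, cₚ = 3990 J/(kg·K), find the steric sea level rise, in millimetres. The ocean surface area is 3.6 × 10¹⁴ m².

Per unit area: Q = 260×10²¹ / (3.6×10¹⁴) ≈ 7.222×10⁸ J/m²
Δh = αQ/(ρcₚ) = 2.4×10⁻⁴ × 7.222×10⁸ / (1026 × 3990) ≈ 0.04234 m

about 42 mm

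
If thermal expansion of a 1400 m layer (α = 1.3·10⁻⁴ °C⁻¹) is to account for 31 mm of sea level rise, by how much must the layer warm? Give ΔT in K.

ΔT = Δh/(αH) = 0.031 / (1.3×10⁻⁴ × 1400) ≈ 0.1703 K

ΔT ≈ 0.170 K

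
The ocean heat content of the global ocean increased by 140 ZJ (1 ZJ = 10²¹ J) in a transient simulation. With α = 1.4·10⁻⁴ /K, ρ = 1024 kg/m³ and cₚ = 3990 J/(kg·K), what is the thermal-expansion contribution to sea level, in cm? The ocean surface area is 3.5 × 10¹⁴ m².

about 1.37 cm

Per unit area: Q = 140×10²¹ / (3.5×10¹⁴) = 4×10⁸ J/m²
Δh = αQ/(ρcₚ) = 1.4×10⁻⁴ × 4×10⁸ / (1024 × 3990) ≈ 0.013706 m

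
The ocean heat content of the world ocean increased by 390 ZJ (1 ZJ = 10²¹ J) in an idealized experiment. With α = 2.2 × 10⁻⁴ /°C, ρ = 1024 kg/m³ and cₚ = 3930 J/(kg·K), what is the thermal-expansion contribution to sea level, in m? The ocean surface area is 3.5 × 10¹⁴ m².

Per unit area: Q = 390×10²¹ / (3.5×10¹⁴) ≈ 1.114×10⁹ J/m²
Δh = αQ/(ρcₚ) = 2.2×10⁻⁴ × 1.114×10⁹ / (1024 × 3930) ≈ 0.06090 m

Δh ≈ 0.0609 m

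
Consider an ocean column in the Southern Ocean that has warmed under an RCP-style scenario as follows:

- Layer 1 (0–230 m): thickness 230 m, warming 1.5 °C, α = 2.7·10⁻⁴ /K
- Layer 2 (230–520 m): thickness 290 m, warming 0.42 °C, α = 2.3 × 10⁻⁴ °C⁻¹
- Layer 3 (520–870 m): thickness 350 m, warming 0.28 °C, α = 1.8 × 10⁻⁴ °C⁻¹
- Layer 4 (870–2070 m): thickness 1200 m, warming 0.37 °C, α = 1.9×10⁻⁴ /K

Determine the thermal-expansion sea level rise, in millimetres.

Layer 1: 230 × 1.5 × 2.7×10⁻⁴ = 0.09315 m
Layer 2: 2.3×10⁻⁴ × 0.42 × 290 = 0.028014 m
520–870 m: 0.28 × 1.8×10⁻⁴ × 350 = 0.01764 m
1.9×10⁻⁴ × 0.37 × 1200 = 0.08436 m
Δh = 0.09315 + 0.028014 + 0.01764 + 0.08436 = 0.223164 m ≈ 223 mm

Δh = 223 mm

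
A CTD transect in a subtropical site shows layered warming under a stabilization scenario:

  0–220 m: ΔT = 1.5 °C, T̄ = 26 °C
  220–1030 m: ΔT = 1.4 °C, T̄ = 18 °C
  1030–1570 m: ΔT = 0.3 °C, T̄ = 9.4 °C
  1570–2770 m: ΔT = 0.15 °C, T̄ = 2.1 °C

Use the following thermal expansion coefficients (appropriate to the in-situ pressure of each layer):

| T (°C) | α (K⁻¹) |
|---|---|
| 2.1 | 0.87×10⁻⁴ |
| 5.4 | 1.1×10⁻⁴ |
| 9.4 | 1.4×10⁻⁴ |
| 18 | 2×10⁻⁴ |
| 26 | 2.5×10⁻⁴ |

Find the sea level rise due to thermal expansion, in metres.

Layer 1 at 26 °C → α = 2.5×10⁻⁴ K⁻¹
Layer 2 at 18 °C → α = 2×10⁻⁴ K⁻¹
Layer 3 at 9.4 °C → α = 1.4×10⁻⁴ K⁻¹
Layer 4 at 2.1 °C → α = 0.87×10⁻⁴ K⁻¹
Layer 1: 2.5×10⁻⁴ × 1.5 × 220 = 0.08250 m
220–1030 m: 810 × 2×10⁻⁴ × 1.4 = 0.22680 m
Layer 3: 0.3 × 1.4×10⁻⁴ × 540 = 0.02268 m
1570–2770 m: 0.87×10⁻⁴ × 1200 × 0.15 = 0.01566 m
Δh = 0.08250 + 0.22680 + 0.02268 + 0.01566 = 0.34764 m

Δh = 0.348 m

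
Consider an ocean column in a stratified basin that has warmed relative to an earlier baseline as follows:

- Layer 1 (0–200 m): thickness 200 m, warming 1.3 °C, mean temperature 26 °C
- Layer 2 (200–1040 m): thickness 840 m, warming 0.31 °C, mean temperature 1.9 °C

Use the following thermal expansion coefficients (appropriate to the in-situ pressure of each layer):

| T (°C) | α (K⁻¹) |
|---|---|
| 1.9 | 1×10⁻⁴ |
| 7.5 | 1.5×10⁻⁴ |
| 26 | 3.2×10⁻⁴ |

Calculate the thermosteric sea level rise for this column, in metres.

0.109 m

Layer 1 at 26 °C → α = 3.2×10⁻⁴ K⁻¹
Layer 2 at 1.9 °C → α = 1×10⁻⁴ K⁻¹
0–200 m: 3.2×10⁻⁴ × 1.3 × 200 = 0.08320 m
Layer 2: 840 × 1×10⁻⁴ × 0.31 = 0.02604 m
Δh = 0.08320 + 0.02604 = 0.10924 m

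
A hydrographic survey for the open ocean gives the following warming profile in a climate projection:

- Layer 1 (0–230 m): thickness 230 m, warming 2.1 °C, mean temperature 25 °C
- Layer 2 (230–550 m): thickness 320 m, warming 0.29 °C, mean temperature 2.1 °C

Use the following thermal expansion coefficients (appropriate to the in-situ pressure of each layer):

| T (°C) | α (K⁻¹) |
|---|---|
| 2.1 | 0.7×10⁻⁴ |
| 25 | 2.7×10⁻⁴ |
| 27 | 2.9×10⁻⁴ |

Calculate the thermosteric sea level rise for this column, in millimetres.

Layer 1 at 25 °C → α = 2.7×10⁻⁴ K⁻¹
Layer 2 at 2.1 °C → α = 0.7×10⁻⁴ K⁻¹
230 × 2.7×10⁻⁴ × 2.1 = 0.13041 m
0.29 × 320 × 0.7×10⁻⁴ = 0.006496 m
Δh = 0.13041 + 0.006496 = 0.136906 m

137 mm of thermosteric rise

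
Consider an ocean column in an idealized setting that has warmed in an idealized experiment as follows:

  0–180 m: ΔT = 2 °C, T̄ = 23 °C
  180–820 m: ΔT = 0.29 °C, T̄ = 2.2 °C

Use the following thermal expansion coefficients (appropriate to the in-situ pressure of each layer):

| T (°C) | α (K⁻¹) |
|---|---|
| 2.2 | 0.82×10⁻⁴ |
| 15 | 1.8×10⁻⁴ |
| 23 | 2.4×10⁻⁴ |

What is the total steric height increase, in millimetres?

102 mm of thermosteric rise

Layer 1 at 23 °C → α = 2.4×10⁻⁴ K⁻¹
Layer 2 at 2.2 °C → α = 0.82×10⁻⁴ K⁻¹
Layer 1: 2.4×10⁻⁴ × 180 × 2 = 0.08640 m
Layer 2: 640 × 0.29 × 0.82×10⁻⁴ = 0.0152192 m
Δh = 0.08640 + 0.0152192 = 0.1016192 m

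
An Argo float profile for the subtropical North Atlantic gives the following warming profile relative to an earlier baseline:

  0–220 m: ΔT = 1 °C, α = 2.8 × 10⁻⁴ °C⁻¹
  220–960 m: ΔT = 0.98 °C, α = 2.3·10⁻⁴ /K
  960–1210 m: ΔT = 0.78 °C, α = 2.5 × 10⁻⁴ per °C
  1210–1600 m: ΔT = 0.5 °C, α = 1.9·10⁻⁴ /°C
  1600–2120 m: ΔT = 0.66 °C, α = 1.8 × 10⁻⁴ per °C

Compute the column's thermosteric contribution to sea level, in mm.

0–220 m: 220 × 1 × 2.8×10⁻⁴ = 0.06160 m
2.3×10⁻⁴ × 0.98 × 740 = 0.166796 m
960–1210 m: 2.5×10⁻⁴ × 250 × 0.78 = 0.04875 m
Layer 4: 0.5 × 390 × 1.9×10⁻⁴ = 0.03705 m
1600–2120 m: 0.66 × 520 × 1.8×10⁻⁴ = 0.061776 m
Δh = 0.06160 + 0.166796 + 0.04875 + 0.03705 + 0.061776 = 0.375972 m ≈ 376 mm

376 mm of thermosteric rise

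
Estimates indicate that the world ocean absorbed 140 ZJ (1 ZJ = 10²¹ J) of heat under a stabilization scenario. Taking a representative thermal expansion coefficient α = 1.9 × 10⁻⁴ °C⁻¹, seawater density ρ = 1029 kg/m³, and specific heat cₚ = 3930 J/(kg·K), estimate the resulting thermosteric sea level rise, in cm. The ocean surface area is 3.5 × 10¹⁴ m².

Δh ≈ 1.9 cm

Per unit area: Q = 140×10²¹ / (3.5×10¹⁴) = 4×10⁸ J/m²
Δh = αQ/(ρcₚ) = 1.9×10⁻⁴ × 4×10⁸ / (1029 × 3930) ≈ 0.018793 m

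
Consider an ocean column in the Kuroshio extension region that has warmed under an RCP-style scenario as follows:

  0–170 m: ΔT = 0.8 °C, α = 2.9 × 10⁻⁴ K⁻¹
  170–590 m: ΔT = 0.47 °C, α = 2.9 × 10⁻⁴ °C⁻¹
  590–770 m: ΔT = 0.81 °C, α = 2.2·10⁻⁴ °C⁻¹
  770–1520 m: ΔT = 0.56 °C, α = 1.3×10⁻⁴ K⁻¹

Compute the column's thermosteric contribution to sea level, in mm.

0–170 m: 2.9×10⁻⁴ × 0.8 × 170 = 0.03944 m
Layer 2: 420 × 0.47 × 2.9×10⁻⁴ = 0.057246 m
590–770 m: 180 × 0.81 × 2.2×10⁻⁴ = 0.032076 m
Layer 4: 0.56 × 750 × 1.3×10⁻⁴ = 0.05460 m
Δh = 0.03944 + 0.057246 + 0.032076 + 0.05460 = 0.183362 m

Δh = 180 mm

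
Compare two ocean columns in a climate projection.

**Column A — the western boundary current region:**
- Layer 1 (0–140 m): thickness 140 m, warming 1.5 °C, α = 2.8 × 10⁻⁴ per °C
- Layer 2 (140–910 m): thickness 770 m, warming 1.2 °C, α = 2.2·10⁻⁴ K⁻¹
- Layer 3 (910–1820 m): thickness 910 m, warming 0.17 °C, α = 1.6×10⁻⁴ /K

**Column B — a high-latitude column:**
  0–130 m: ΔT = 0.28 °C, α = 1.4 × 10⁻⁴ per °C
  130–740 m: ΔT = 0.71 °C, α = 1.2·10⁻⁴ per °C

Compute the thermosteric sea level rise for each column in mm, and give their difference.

Δh_A ≈ 287 mm, Δh_B ≈ 57.1 mm; difference ≈ 230 mm

A 1.5 × 2.8×10⁻⁴ × 140 = 0.05880 m
A Layer 2: 1.2 × 770 × 2.2×10⁻⁴ = 0.20328 m
A 910–1820 m: 1.6×10⁻⁴ × 0.17 × 910 = 0.024752 m
A total: 0.286832 m
B Layer 1: 1.4×10⁻⁴ × 0.28 × 130 = 0.005096 m
B 610 × 1.2×10⁻⁴ × 0.71 = 0.051972 m
B total: 0.057068 m
Difference: 0.286832 − 0.057068 = 0.229764 m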